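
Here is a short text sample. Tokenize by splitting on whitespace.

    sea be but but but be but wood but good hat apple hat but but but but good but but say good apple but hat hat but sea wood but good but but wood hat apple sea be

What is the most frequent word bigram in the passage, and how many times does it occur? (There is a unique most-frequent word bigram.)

"but but", 7 times

Bigram frequencies (highest first):
  but but: 7
  but good: 3
  sea be: 2
  be but: 2
  but wood: 2
  wood but: 2
  … (16 more, each ≤ 2)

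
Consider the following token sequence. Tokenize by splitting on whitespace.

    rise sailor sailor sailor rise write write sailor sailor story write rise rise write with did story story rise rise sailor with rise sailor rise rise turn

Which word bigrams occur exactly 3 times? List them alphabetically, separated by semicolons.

Bigram counts meeting the condition (exactly 3 times):
  rise rise: 3
  rise sailor: 3
  sailor sailor: 3

rise rise; rise sailor; sailor sailor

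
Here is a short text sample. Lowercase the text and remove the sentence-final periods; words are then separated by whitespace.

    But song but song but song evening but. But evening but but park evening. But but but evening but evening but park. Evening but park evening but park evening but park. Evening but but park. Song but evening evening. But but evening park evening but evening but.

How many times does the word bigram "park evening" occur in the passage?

Scanning the 46 overlapping bigram windows for "park evening":
  position 13–14: park evening
  position 22–23: park evening
  position 25–26: park evening
  position 28–29: park evening
  position 31–32: park evening
  position 43–44: park evening

6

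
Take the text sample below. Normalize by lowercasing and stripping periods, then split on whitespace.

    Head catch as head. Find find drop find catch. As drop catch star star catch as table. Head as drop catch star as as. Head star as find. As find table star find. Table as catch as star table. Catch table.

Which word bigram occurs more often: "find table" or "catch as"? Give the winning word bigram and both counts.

"catch as" (4 vs 2)

"find table": 2 occurrences
"catch as": 4 occurrences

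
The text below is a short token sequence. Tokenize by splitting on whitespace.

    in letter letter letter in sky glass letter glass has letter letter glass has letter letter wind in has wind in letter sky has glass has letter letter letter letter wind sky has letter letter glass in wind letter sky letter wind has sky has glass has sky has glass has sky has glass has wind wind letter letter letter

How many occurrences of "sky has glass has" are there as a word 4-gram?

4

Scanning the 57 overlapping 4-gram windows for "sky has glass has":
  position 23–26: sky has glass has
  position 44–47: sky has glass has
  position 48–51: sky has glass has
  position 52–55: sky has glass has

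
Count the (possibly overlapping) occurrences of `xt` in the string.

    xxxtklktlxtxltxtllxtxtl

Sliding a length-2 window over the 23 characters (22 positions):
  position 3–4: xt
  position 10–11: xt
  position 15–16: xt
  position 19–20: xt
  position 21–22: xt

5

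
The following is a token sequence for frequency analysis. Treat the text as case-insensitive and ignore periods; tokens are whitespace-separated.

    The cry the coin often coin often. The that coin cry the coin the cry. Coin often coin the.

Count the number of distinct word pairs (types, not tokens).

19 tokens → 18 bigram windows in total.
Repeated bigrams (each contributes count−1 duplicates):
  coin often: 3
  coin the: 2
  cry the: 2
  often coin: 2
  the coin: 2
  the cry: 2
7 duplicate windows → 18 − 7 = 11 distinct.

11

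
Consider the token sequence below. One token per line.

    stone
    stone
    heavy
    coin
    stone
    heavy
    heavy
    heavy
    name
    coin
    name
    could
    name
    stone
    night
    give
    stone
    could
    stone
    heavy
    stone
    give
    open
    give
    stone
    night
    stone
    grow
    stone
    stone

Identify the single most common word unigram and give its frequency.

"stone", 11 times

Unigram frequencies (highest first):
  stone: 11
  heavy: 5
  name: 3
  give: 3
  coin: 2
  could: 2
  … (3 more, each ≤ 2)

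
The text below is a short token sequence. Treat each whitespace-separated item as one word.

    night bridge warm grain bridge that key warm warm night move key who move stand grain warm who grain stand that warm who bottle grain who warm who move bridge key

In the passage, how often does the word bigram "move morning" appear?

Scanning the 30 overlapping bigram windows for "move morning":
  (none found)

0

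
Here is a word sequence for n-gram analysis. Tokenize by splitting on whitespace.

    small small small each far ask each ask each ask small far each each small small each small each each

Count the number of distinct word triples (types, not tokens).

16

20 tokens → 18 trigram windows in total.
Repeated trigrams (each contributes count−1 duplicates):
  ask each ask: 2
  small small each: 2
2 duplicate windows → 18 − 2 = 16 distinct.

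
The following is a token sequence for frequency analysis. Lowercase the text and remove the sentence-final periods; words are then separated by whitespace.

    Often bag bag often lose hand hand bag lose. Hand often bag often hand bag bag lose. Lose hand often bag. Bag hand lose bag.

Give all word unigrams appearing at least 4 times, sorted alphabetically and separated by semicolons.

Unigram counts meeting the condition (at least 4 times):
  bag: 9
  hand: 6
  lose: 5
  often: 5

bag; hand; lose; often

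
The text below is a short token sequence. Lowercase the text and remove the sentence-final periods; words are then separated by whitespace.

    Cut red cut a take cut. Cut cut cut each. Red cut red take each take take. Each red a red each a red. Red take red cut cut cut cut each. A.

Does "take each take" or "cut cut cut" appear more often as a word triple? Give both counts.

"cut cut cut" (4 vs 1)

"take each take": 1 occurrence
"cut cut cut": 4 occurrences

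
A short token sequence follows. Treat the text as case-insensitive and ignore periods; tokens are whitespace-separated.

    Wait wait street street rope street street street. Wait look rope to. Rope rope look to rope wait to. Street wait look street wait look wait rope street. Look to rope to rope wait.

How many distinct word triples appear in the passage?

27

34 tokens → 32 trigram windows in total.
Repeated trigrams (each contributes count−1 duplicates):
  street wait look: 3
  look to rope: 2
  rope to rope: 2
  to rope wait: 2
5 duplicate windows → 32 − 5 = 27 distinct.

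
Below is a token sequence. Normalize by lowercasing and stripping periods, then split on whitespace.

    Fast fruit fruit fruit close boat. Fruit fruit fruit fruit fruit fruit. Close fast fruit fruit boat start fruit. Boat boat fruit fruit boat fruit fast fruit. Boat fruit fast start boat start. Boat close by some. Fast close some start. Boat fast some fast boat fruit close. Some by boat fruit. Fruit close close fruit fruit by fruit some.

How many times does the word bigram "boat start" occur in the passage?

Scanning the 59 overlapping bigram windows for "boat start":
  position 17–18: boat start
  position 32–33: boat start

2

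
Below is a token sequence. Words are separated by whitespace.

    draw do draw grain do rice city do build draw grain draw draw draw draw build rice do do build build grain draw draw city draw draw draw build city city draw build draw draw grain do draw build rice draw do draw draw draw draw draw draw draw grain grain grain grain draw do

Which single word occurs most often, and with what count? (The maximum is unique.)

Unigram frequencies (highest first):
  draw: 25
  do: 8
  grain: 8
  build: 7
  city: 4
  rice: 3

"draw", 25 times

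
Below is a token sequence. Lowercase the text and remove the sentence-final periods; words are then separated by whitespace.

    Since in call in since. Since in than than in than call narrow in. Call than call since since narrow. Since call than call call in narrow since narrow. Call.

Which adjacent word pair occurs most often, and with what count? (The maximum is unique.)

Bigram frequencies (highest first):
  than call: 3
  since in: 2
  in call: 2
  call in: 2
  since since: 2
  in than: 2
  … (13 more, each ≤ 2)

"than call", 3 times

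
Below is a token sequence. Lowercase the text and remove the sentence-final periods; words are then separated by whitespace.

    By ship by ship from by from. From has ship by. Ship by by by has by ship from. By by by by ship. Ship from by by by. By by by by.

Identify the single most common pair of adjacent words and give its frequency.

Bigram frequencies (highest first):
  by by: 11
  by ship: 5
  ship by: 3
  ship from: 3
  from by: 3
  by from: 1
  … (6 more, each ≤ 1)

"by by", 11 times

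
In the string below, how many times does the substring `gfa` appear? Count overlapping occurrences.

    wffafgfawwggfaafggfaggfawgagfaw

5

Sliding a length-3 window over the 31 characters (29 positions):
  position 6–8: gfa
  position 12–14: gfa
  position 18–20: gfa
  position 22–24: gfa
  position 28–30: gfa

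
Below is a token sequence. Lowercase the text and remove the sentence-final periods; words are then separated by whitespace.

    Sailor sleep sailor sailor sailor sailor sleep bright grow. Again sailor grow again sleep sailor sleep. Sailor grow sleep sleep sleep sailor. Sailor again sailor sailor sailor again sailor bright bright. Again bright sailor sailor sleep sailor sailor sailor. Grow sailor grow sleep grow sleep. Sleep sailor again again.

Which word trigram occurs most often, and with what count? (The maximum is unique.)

"sailor sailor sailor", 4 times

Trigram frequencies (highest first):
  sailor sailor sailor: 4
  sailor sleep sailor: 3
  sleep sailor sailor: 3
  sailor sailor sleep: 2
  sailor grow sleep: 2
  grow sleep sleep: 2
  … (28 more, each ≤ 2)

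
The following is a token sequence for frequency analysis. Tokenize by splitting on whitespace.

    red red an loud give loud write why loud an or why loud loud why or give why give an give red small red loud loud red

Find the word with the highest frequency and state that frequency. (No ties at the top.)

Unigram frequencies (highest first):
  loud: 7
  red: 5
  give: 4
  why: 4
  an: 3
  or: 2
  … (2 more, each ≤ 1)

"loud", 7 times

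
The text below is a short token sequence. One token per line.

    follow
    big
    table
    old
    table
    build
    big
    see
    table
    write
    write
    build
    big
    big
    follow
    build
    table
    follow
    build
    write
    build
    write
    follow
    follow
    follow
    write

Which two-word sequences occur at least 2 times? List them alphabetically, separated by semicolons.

build big; build write; follow build; follow follow; write build

Bigram counts meeting the condition (at least 2 times):
  build big: 2
  build write: 2
  follow build: 2
  follow follow: 2
  write build: 2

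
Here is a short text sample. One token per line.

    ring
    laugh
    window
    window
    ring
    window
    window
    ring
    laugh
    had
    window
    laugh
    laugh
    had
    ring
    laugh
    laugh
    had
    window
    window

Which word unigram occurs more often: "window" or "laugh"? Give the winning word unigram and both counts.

"window" (7 vs 6)

"window": 7 occurrences
"laugh": 6 occurrences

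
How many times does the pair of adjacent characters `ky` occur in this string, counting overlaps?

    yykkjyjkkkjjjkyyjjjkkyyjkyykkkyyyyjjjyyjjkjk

4

Sliding a length-2 window over the 44 characters (43 positions):
  position 14–15: ky
  position 21–22: ky
  position 25–26: ky
  position 30–31: ky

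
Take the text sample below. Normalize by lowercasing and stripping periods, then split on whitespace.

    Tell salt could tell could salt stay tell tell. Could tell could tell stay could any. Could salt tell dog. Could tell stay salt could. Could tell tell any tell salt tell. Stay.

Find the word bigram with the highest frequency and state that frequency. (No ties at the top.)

"could tell", 5 times

Bigram frequencies (highest first):
  could tell: 5
  tell could: 3
  tell stay: 3
  tell salt: 2
  salt could: 2
  could salt: 2
  … (13 more, each ≤ 2)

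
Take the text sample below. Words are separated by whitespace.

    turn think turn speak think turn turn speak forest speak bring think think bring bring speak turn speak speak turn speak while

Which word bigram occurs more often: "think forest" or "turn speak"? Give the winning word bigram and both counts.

"turn speak" (4 vs 0)

"think forest": 0 occurrences
"turn speak": 4 occurrences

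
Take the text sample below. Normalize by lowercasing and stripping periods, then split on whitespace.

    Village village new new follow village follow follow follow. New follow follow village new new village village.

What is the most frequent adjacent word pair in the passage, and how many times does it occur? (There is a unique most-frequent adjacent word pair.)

"follow follow", 3 times

Bigram frequencies (highest first):
  follow follow: 3
  village village: 2
  village new: 2
  new new: 2
  new follow: 2
  follow village: 2
  … (3 more, each ≤ 1)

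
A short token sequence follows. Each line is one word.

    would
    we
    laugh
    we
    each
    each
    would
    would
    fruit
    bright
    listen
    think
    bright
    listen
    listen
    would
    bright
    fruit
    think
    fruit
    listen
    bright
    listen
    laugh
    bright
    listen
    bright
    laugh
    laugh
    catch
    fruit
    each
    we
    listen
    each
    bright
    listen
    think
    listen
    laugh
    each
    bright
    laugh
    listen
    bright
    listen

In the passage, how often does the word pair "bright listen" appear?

6

Scanning the 45 overlapping bigram windows for "bright listen":
  position 10–11: bright listen
  position 13–14: bright listen
  position 22–23: bright listen
  position 25–26: bright listen
  position 36–37: bright listen
  position 45–46: bright listen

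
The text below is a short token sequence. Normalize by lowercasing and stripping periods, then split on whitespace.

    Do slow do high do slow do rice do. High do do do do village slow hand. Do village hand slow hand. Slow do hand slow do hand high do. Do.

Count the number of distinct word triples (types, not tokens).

31 tokens → 29 trigram windows in total.
Repeated trigrams (each contributes count−1 duplicates):
  do do do: 2
  do high do: 2
  do slow do: 2
  hand slow do: 2
  high do do: 2
  slow do hand: 2
6 duplicate windows → 29 − 6 = 23 distinct.

23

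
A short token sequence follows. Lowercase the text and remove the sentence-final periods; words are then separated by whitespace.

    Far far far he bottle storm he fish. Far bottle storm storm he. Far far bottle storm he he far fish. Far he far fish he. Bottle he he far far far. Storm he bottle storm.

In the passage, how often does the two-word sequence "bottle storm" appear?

Scanning the 35 overlapping bigram windows for "bottle storm":
  position 5–6: bottle storm
  position 10–11: bottle storm
  position 16–17: bottle storm
  position 35–36: bottle storm

4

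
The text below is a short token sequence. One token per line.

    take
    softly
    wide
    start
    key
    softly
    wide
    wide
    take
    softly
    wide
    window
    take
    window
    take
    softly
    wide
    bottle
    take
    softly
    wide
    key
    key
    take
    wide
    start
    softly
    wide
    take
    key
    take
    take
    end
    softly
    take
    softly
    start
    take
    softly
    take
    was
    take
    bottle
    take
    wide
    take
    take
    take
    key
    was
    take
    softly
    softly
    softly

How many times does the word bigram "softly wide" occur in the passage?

Scanning the 53 overlapping bigram windows for "softly wide":
  position 2–3: softly wide
  position 6–7: softly wide
  position 10–11: softly wide
  position 16–17: softly wide
  position 20–21: softly wide
  position 27–28: softly wide

6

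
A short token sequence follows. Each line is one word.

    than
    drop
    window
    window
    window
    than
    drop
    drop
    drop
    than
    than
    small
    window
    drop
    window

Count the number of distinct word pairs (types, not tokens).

15 tokens → 14 bigram windows in total.
Repeated bigrams (each contributes count−1 duplicates):
  drop drop: 2
  drop window: 2
  than drop: 2
  window window: 2
4 duplicate windows → 14 − 4 = 10 distinct.

10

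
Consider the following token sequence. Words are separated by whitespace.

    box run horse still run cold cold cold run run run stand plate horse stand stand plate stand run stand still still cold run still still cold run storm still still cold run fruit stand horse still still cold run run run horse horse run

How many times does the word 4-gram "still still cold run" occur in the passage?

4

Scanning the 42 overlapping 4-gram windows for "still still cold run":
  position 21–24: still still cold run
  position 25–28: still still cold run
  position 30–33: still still cold run
  position 37–40: still still cold run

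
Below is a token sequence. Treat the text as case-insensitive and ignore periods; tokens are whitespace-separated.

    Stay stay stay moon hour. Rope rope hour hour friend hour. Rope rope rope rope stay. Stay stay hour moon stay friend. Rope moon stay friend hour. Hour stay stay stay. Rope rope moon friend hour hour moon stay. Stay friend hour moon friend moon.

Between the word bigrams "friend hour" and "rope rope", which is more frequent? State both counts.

"friend hour": 4 occurrences
"rope rope": 5 occurrences

"rope rope" (5 vs 4)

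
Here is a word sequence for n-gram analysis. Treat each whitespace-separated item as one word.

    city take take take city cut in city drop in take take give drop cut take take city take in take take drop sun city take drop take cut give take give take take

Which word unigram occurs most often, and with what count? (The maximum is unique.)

"take", 15 times

Unigram frequencies (highest first):
  take: 15
  city: 5
  drop: 4
  cut: 3
  in: 3
  give: 3
  … (1 more, each ≤ 1)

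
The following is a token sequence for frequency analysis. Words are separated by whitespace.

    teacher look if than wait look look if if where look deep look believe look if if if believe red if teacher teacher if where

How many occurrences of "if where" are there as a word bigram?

Scanning the 24 overlapping bigram windows for "if where":
  position 9–10: if where
  position 24–25: if where

2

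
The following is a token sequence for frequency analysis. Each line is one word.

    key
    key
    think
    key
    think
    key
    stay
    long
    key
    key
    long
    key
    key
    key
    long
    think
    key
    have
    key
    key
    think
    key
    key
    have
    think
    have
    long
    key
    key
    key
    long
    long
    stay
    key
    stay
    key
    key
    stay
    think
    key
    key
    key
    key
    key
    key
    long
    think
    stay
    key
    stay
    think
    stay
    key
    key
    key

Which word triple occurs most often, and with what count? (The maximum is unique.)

"key key key", 7 times

Trigram frequencies (highest first):
  key key key: 7
  key key long: 4
  key think key: 3
  long key key: 3
  key key think: 2
  key long think: 2
  … (27 more, each ≤ 2)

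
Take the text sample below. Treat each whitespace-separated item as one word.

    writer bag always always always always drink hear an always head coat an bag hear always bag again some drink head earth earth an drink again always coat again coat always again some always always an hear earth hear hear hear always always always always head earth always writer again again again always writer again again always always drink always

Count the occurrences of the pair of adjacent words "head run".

0

Scanning the 59 overlapping bigram windows for "head run":
  (none found)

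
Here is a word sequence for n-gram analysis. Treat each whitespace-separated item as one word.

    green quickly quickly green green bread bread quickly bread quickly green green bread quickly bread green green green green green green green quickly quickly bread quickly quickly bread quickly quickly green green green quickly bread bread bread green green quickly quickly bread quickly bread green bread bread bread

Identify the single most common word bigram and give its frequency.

Bigram frequencies (highest first):
  green green: 11
  quickly bread: 7
  bread quickly: 6
  quickly quickly: 5
  bread bread: 5
  green quickly: 4
  … (3 more, each ≤ 3)

"green green", 11 times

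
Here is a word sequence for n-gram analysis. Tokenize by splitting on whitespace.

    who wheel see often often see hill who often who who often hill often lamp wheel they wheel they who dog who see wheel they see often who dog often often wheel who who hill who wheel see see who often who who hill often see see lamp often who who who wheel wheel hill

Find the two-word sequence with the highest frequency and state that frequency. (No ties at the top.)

Bigram frequencies (highest first):
  who who: 5
  often who: 4
  who wheel: 3
  who often: 3
  wheel they: 3
  wheel see: 2
  … (26 more, each ≤ 2)

"who who", 5 times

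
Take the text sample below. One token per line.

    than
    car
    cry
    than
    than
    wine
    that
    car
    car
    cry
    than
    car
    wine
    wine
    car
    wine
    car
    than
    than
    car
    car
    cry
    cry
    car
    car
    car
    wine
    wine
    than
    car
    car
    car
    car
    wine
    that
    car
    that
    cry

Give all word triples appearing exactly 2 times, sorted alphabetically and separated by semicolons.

car car cry; car car wine; car cry than; car wine wine; than car car; wine that car

Trigram counts meeting the condition (exactly 2 times):
  car car cry: 2
  car car wine: 2
  car cry than: 2
  car wine wine: 2
  than car car: 2
  wine that car: 2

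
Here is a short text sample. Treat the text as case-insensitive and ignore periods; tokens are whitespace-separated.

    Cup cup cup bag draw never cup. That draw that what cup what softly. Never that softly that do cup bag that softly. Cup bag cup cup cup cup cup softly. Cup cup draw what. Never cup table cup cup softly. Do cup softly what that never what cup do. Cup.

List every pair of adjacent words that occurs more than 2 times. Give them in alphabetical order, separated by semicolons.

cup bag; cup cup; cup softly; do cup

Bigram counts meeting the condition (more than 2 times):
  cup bag: 3
  cup cup: 8
  cup softly: 3
  do cup: 3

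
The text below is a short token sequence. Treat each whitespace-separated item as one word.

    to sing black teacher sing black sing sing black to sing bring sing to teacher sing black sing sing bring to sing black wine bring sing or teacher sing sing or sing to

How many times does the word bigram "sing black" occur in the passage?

5

Scanning the 32 overlapping bigram windows for "sing black":
  position 2–3: sing black
  position 5–6: sing black
  position 8–9: sing black
  position 16–17: sing black
  position 22–23: sing black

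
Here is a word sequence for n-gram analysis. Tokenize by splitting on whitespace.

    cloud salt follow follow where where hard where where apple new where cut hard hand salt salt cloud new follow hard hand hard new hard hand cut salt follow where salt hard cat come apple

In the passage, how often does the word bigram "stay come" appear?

Scanning the 34 overlapping bigram windows for "stay come":
  (none found)

0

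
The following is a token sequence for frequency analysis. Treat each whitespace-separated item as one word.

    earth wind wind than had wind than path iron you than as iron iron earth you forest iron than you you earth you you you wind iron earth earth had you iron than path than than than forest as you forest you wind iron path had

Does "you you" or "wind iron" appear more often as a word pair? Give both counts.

"you you" (3 vs 2)

"you you": 3 occurrences
"wind iron": 2 occurrences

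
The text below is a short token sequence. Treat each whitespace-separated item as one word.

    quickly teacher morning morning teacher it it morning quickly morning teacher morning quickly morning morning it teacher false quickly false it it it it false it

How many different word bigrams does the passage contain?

26 tokens → 25 bigram windows in total.
Repeated bigrams (each contributes count−1 duplicates):
  it it: 4
  false it: 2
  morning morning: 2
  morning quickly: 2
  morning teacher: 2
  quickly morning: 2
  teacher morning: 2
9 duplicate windows → 25 − 9 = 16 distinct.

16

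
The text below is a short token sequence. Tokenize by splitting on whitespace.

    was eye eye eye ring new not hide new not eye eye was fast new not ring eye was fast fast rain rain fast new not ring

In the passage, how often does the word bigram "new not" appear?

4

Scanning the 26 overlapping bigram windows for "new not":
  position 6–7: new not
  position 9–10: new not
  position 15–16: new not
  position 25–26: new not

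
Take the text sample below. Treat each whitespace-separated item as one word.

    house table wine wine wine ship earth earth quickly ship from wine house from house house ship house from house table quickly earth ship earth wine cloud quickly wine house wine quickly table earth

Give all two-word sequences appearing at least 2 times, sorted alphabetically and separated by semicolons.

from house; house from; house table; ship earth; wine house; wine wine

Bigram counts meeting the condition (at least 2 times):
  from house: 2
  house from: 2
  house table: 2
  ship earth: 2
  wine house: 2
  wine wine: 2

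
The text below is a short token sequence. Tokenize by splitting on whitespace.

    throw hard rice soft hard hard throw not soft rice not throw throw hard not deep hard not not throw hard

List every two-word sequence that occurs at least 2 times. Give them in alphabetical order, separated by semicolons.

Bigram counts meeting the condition (at least 2 times):
  hard not: 2
  not throw: 2
  throw hard: 3

hard not; not throw; throw hard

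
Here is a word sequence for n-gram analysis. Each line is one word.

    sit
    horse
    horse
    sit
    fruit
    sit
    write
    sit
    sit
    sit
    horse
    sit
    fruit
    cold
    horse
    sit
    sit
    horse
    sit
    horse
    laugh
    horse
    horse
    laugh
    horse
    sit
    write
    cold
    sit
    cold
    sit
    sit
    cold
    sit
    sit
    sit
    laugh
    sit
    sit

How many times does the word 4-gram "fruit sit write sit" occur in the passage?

Scanning the 36 overlapping 4-gram windows for "fruit sit write sit":
  position 5–8: fruit sit write sit

1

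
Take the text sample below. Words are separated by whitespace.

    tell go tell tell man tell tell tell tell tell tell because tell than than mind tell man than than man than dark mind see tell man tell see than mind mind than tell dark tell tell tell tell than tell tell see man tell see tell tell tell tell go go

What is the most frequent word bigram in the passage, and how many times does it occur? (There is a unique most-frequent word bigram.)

Bigram frequencies (highest first):
  tell tell: 13
  tell man: 3
  man tell: 3
  tell see: 3
  tell go: 2
  tell than: 2
  … (20 more, each ≤ 2)

"tell tell", 13 times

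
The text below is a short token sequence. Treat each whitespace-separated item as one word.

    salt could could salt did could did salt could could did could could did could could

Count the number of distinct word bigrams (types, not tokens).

7

16 tokens → 15 bigram windows in total.
Repeated bigrams (each contributes count−1 duplicates):
  could could: 4
  could did: 3
  did could: 3
  salt could: 2
8 duplicate windows → 15 − 8 = 7 distinct.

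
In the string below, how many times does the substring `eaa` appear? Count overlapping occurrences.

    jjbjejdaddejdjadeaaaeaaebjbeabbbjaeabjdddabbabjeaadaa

Sliding a length-3 window over the 53 characters (51 positions):
  position 17–19: eaa
  position 21–23: eaa
  position 48–50: eaa

3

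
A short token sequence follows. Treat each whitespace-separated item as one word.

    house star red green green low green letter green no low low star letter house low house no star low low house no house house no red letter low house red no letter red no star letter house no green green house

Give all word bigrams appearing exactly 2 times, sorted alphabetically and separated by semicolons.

green green; letter house; low low; no star; red no; star letter

Bigram counts meeting the condition (exactly 2 times):
  green green: 2
  letter house: 2
  low low: 2
  no star: 2
  red no: 2
  star letter: 2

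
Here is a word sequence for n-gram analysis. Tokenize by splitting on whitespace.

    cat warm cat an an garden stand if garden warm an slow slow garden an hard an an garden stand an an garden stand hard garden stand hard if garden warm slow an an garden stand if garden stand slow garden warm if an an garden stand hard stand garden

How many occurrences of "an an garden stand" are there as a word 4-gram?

Scanning the 47 overlapping 4-gram windows for "an an garden stand":
  position 4–7: an an garden stand
  position 17–20: an an garden stand
  position 21–24: an an garden stand
  position 33–36: an an garden stand
  position 44–47: an an garden stand

5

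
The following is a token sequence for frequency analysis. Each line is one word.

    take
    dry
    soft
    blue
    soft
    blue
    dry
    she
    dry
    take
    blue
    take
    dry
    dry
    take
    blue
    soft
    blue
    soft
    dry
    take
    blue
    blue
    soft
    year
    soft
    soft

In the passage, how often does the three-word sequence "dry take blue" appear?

3

Scanning the 25 overlapping trigram windows for "dry take blue":
  position 9–11: dry take blue
  position 14–16: dry take blue
  position 20–22: dry take blue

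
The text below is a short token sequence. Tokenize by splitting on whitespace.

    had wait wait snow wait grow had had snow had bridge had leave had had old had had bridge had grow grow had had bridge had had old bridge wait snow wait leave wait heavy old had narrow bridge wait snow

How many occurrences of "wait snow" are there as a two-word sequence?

Scanning the 40 overlapping bigram windows for "wait snow":
  position 3–4: wait snow
  position 30–31: wait snow
  position 40–41: wait snow

3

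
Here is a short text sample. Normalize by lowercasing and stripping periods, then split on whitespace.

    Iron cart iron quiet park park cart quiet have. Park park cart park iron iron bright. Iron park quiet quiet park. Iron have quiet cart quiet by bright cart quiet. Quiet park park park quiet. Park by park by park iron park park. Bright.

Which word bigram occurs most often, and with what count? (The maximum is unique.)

Bigram frequencies (highest first):
  park park: 5
  quiet park: 4
  cart quiet: 3
  park iron: 3
  park cart: 2
  iron park: 2
  … (20 more, each ≤ 2)

"park park", 5 times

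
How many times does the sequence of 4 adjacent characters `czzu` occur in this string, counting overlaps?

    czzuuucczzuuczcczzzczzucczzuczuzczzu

Sliding a length-4 window over the 36 characters (33 positions):
  position 1–4: czzu
  position 8–11: czzu
  position 20–23: czzu
  position 25–28: czzu
  position 33–36: czzu

5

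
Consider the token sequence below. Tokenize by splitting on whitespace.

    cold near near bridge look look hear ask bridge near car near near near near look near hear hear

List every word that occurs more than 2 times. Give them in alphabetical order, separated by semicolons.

Unigram counts meeting the condition (more than 2 times):
  hear: 3
  look: 3
  near: 8

hear; look; near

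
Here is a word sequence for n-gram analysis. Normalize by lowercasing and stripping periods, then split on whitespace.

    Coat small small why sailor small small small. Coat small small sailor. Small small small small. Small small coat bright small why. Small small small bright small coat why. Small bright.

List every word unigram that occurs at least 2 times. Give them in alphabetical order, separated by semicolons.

bright; coat; sailor; small; why

Unigram counts meeting the condition (at least 2 times):
  bright: 3
  coat: 4
  sailor: 2
  small: 19
  why: 3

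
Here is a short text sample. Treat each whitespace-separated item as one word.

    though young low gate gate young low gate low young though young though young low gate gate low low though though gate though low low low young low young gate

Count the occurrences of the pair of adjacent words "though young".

Scanning the 29 overlapping bigram windows for "though young":
  position 1–2: though young
  position 11–12: though young
  position 13–14: though young

3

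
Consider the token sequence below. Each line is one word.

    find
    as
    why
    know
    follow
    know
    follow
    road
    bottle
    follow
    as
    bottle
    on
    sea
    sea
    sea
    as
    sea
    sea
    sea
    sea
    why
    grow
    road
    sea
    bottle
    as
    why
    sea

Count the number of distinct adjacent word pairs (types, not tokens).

22

29 tokens → 28 bigram windows in total.
Repeated bigrams (each contributes count−1 duplicates):
  sea sea: 5
  as why: 2
  know follow: 2
6 duplicate windows → 28 − 6 = 22 distinct.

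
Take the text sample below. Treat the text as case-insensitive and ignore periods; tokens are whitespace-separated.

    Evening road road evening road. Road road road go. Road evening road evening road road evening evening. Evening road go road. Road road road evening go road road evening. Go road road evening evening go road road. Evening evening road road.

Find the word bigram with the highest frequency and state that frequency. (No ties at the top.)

Bigram frequencies (highest first):
  road road: 12
  road evening: 8
  evening road: 6
  go road: 5
  evening evening: 4
  evening go: 3
  … (1 more, each ≤ 2)

"road road", 12 times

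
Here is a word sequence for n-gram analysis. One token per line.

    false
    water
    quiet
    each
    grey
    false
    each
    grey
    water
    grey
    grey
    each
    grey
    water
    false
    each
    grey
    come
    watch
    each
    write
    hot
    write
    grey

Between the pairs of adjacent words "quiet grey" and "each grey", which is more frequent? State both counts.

"quiet grey": 0 occurrences
"each grey": 4 occurrences

"each grey" (4 vs 0)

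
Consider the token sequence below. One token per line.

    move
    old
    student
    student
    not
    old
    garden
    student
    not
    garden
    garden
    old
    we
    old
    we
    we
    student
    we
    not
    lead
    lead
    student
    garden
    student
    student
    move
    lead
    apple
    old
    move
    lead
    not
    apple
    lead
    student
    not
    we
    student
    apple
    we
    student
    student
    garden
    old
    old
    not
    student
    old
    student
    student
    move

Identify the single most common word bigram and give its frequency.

Bigram frequencies (highest first):
  student student: 4
  student not: 3
  we student: 3
  old student: 2
  garden student: 2
  garden old: 2
  … (29 more, each ≤ 2)

"student student", 4 times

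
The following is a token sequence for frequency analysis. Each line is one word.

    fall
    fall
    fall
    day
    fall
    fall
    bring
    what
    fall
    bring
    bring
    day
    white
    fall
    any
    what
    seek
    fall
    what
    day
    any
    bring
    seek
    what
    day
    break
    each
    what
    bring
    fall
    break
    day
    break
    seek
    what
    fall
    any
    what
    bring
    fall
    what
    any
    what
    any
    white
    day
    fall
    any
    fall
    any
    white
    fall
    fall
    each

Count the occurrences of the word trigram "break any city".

0

Scanning the 52 overlapping trigram windows for "break any city":
  (none found)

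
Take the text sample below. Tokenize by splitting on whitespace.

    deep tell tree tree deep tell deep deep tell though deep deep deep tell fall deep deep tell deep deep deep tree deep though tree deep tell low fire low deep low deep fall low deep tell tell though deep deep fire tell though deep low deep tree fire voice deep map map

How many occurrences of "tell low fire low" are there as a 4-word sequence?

Scanning the 50 overlapping 4-gram windows for "tell low fire low":
  position 27–30: tell low fire low

1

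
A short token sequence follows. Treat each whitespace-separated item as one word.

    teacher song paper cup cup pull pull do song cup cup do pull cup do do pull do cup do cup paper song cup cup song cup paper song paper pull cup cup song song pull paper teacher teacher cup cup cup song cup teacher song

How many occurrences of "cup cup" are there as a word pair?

6

Scanning the 45 overlapping bigram windows for "cup cup":
  position 4–5: cup cup
  position 10–11: cup cup
  position 24–25: cup cup
  position 32–33: cup cup
  position 40–41: cup cup
  position 41–42: cup cup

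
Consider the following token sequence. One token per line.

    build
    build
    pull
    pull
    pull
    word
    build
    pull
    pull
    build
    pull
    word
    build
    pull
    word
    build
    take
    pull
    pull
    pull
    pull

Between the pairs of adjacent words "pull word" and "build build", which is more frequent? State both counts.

"pull word": 3 occurrences
"build build": 1 occurrence

"pull word" (3 vs 1)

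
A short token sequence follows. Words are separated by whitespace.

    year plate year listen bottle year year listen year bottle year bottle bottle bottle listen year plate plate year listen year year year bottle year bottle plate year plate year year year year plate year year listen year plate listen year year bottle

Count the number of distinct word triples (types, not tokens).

43 tokens → 41 trigram windows in total.
Repeated trigrams (each contributes count−1 duplicates):
  year listen year: 3
  year plate year: 3
  year year year: 3
  bottle year bottle: 2
  listen year plate: 2
  listen year year: 2
  plate year listen: 2
  plate year year: 2
  … (3 more repeated)
14 duplicate windows → 41 − 14 = 27 distinct.

27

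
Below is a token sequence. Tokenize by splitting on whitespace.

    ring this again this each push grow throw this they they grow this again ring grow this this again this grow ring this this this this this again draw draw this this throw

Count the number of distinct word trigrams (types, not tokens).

33 tokens → 31 trigram windows in total.
Repeated trigrams (each contributes count−1 duplicates):
  this this this: 3
  this again this: 2
  this this again: 2
4 duplicate windows → 31 − 4 = 27 distinct.

27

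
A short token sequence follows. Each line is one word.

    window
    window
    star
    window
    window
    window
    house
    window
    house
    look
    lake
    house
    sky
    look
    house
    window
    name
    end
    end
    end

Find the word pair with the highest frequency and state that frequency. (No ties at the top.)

Bigram frequencies (highest first):
  window window: 3
  window house: 2
  house window: 2
  end end: 2
  window star: 1
  star window: 1
  … (8 more, each ≤ 1)

"window window", 3 times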